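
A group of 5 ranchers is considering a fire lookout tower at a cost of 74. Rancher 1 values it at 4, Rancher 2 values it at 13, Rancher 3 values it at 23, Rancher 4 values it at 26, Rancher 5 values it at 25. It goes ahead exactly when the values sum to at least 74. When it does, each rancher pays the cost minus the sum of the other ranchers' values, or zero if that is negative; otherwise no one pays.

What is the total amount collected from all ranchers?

Total value 91 ≥ cost 74, so it is built.
Rancher 1: others sum to 87; max(0, 74 - 87) = 0.
Rancher 2: others sum to 78; max(0, 74 - 78) = 0.
Rancher 3: others sum to 68; max(0, 74 - 68) = 6.
Rancher 4: others sum to 65; max(0, 74 - 65) = 9.
Rancher 5: others sum to 66; max(0, 74 - 66) = 8.
Total collected = 0 + 0 + 6 + 9 + 8 = 23.

23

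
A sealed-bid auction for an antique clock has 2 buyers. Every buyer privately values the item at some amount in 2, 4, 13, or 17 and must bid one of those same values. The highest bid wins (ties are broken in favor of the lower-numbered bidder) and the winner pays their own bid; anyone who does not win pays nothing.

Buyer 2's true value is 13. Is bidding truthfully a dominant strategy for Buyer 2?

Consider the case where Buyer 1 bids 2.
Truthful bid 13: wins, pays 13, utility 13 - 13 = 0.
Bid 4 instead: wins, pays 4, utility 13 - 4 = 9.
Since 9 > 0, bidding 4 is strictly better here, so truthful bidding is not dominant.

No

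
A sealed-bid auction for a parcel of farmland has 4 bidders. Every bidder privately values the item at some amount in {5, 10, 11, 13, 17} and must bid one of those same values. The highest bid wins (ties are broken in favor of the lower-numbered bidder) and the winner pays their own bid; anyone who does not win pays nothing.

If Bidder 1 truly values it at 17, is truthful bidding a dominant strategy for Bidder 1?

No

Consider the case where Bidder 2 bids 5, Bidder 3 bids 5 and Bidder 4 bids 5.
Truthful bid 17: wins, pays 17, utility 17 - 17 = 0.
Bid 5 instead: wins, pays 5, utility 17 - 5 = 12.
Since 12 > 0, bidding 5 is strictly better here, so truthful bidding is not dominant.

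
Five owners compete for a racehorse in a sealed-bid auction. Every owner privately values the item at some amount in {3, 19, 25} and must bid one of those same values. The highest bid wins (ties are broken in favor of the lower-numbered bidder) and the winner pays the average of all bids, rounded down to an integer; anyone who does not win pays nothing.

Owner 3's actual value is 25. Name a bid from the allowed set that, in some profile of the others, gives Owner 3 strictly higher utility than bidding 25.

19

Suppose Owner 1 bids 3, Owner 2 bids 3, Owner 4 bids 3 and Owner 5 bids 3.
Bid 25: wins, pays 7, utility 25 - 7 = 18.
Bid 19: wins, pays 6, utility 25 - 6 = 19.
So bidding 19 beats truth here (19 > 18).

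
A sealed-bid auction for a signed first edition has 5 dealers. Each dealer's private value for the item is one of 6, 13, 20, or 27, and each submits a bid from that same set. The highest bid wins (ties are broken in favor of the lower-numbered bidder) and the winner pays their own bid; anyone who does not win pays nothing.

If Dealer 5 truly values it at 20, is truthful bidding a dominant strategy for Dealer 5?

Consider the case where Dealer 1 bids 6, Dealer 2 bids 6, Dealer 3 bids 6 and Dealer 4 bids 6.
Truthful bid 20: wins, pays 20, utility 20 - 20 = 0.
Bid 13 instead: wins, pays 13, utility 20 - 13 = 7.
Since 7 > 0, bidding 13 is strictly better here, so truthful bidding is not dominant.

No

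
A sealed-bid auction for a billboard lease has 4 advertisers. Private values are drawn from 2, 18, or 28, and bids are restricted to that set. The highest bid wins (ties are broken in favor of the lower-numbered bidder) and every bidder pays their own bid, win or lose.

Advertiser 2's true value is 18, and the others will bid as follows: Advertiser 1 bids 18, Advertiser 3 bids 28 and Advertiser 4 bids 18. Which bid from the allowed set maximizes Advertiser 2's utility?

Bid 2: loses but pays 2, utility -2.
Bid 18: loses but pays 18, utility -18.
Bid 28: wins, pays 28, utility 18 - 28 = -10.
The best choice is 2 with utility -2.

2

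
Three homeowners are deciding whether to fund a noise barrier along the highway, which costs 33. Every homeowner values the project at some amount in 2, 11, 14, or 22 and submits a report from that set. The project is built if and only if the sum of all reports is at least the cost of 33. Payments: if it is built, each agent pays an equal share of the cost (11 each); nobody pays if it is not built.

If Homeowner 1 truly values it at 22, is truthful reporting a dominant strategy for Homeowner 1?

Check each profile of the others' reports and compare truth against every alternative report.
Others report (2, 11): truth gives 11, best alternative gives 0.
Others report (2, 14): truth gives 11, best alternative gives 0.
Others report (11, 2): truth gives 11, best alternative gives 0.
Others report (14, 2): truth gives 11, best alternative gives 0.
Others report (2, 22): truth gives 11, best alternative gives 11.
Others report (11, 11): truth gives 11, best alternative gives 11.
(Remaining 10 profiles checked similarly; truth is weakly best in each.)
In every case the truthful report is at least as good as any alternative, so it is a dominant strategy.

Yes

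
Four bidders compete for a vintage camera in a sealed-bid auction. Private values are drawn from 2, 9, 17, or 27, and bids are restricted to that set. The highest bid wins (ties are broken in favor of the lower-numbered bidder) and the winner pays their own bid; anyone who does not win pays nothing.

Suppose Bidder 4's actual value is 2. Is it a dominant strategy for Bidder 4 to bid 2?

Yes

Check each profile of the others' bids and compare truth against every alternative bid.
Others bid (2, 2, 2): truth gives 0, best alternative gives -7.
Others bid (2, 2, 9): truth gives 0, best alternative gives 0.
Others bid (2, 2, 17): truth gives 0, best alternative gives 0.
Others bid (2, 2, 27): truth gives 0, best alternative gives 0.
Others bid (2, 9, 2): truth gives 0, best alternative gives 0.
Others bid (2, 9, 9): truth gives 0, best alternative gives 0.
(Remaining 58 profiles checked similarly; truth is weakly best in each.)
In every case the truthful bid is at least as good as any alternative, so it is a dominant strategy.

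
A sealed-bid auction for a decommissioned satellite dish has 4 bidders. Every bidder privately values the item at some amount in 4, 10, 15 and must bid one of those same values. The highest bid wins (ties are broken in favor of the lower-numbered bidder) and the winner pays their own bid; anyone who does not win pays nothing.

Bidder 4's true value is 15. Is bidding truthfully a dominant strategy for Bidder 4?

Consider the case where Bidder 1 bids 4, Bidder 2 bids 4 and Bidder 3 bids 4.
Truthful bid 15: wins, pays 15, utility 15 - 15 = 0.
Bid 10 instead: wins, pays 10, utility 15 - 10 = 5.
Since 5 > 0, bidding 10 is strictly better here, so truthful bidding is not dominant.

No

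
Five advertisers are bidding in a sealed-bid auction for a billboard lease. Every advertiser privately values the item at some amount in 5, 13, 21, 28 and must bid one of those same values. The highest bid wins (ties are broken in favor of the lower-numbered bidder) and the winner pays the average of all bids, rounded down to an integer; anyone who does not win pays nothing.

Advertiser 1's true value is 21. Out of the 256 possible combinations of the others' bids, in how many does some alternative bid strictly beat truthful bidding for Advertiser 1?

126

Others bid (5, 5, 5, 5): truth gives 13; bid 5 gives 16 > 13. Violating.
Others bid (5, 5, 5, 13): truth gives 12; bid 13 gives 13 > 12. Violating.
Others bid (5, 5, 5, 28): truth gives 0; bid 28 gives 7 > 0. Violating.
Others bid (5, 5, 13, 5): truth gives 12; bid 13 gives 13 > 12. Violating.
Others bid (5, 5, 5, 21): truth gives 10; no alternative beats it.
Others bid (5, 5, 13, 21): truth gives 8; no alternative beats it.
(Checking all 256 profiles: 126 have a profitable deviation, 130 do not.)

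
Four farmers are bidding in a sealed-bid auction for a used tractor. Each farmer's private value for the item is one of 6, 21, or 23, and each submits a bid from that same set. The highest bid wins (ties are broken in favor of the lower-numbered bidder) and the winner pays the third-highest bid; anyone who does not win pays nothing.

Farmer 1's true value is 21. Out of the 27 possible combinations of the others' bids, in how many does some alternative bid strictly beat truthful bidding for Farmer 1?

3

Others bid (6, 6, 23): truth gives 0; bid 23 gives 15 > 0. Violating.
Others bid (6, 23, 6): truth gives 0; bid 23 gives 15 > 0. Violating.
Others bid (23, 6, 6): truth gives 0; bid 23 gives 15 > 0. Violating.
Others bid (6, 6, 6): truth gives 15; no alternative beats it.
Others bid (6, 6, 21): truth gives 15; no alternative beats it.
(Checking all 27 profiles: 3 have a profitable deviation, 24 do not.)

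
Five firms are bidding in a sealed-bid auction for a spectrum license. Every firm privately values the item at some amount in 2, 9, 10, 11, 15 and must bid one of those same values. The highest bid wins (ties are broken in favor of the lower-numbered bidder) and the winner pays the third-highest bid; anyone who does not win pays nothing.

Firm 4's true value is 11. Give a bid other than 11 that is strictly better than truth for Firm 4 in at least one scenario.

Suppose Firm 1 bids 2, Firm 2 bids 2, Firm 3 bids 2 and Firm 5 bids 15.
Bid 11: loses, pays 0, utility 0.
Bid 15: wins, pays 2, utility 11 - 2 = 9.
So bidding 15 beats truth here (9 > 0).

15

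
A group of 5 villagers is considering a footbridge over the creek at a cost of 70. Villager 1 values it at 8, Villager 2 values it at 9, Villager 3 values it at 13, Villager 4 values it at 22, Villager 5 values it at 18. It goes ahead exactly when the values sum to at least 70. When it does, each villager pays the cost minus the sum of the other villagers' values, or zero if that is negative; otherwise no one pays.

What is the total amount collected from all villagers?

70

Total value 70 ≥ cost 70, so it is built.
Villager 1: others sum to 62; max(0, 70 - 62) = 8.
Villager 2: others sum to 61; max(0, 70 - 61) = 9.
Villager 3: others sum to 57; max(0, 70 - 57) = 13.
Villager 4: others sum to 48; max(0, 70 - 48) = 22.
Villager 5: others sum to 52; max(0, 70 - 52) = 18.
Total collected = 8 + 9 + 13 + 22 + 18 = 70.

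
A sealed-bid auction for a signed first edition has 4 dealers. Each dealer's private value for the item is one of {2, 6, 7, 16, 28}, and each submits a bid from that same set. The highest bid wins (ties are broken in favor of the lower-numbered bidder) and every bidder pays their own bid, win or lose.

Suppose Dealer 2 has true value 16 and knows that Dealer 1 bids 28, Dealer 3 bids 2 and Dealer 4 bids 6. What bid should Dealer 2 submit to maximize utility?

2

Bid 2: loses but pays 2, utility -2.
Bid 6: loses but pays 6, utility -6.
Bid 7: loses but pays 7, utility -7.
Bid 16: loses but pays 16, utility -16.
Bid 28: loses but pays 28, utility -28.
The best choice is 2 with utility -2.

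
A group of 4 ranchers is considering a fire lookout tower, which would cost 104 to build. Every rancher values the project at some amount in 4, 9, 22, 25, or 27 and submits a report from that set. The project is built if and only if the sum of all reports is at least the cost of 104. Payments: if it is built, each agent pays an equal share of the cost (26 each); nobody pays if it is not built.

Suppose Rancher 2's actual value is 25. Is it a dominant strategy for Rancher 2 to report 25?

No

Consider the case where Rancher 1 reports 25, Rancher 3 reports 27 and Rancher 4 reports 27.
Truthful report 25: project built, pays 26, utility 25 - 26 = -1.
Report 4 instead: project not built, utility 0.
Since 0 > -1, reporting 4 is strictly better here, so truthful reporting is not dominant.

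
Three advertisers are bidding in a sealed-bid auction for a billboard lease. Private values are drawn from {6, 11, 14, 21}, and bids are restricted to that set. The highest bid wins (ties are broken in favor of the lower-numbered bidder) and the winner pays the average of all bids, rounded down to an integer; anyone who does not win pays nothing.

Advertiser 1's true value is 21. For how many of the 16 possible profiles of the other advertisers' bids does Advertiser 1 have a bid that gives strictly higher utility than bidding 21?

Others bid (6, 6): truth gives 10; bid 6 gives 15 > 10. Violating.
Others bid (6, 11): truth gives 9; bid 11 gives 12 > 9. Violating.
Others bid (6, 14): truth gives 8; bid 14 gives 10 > 8. Violating.
Others bid (11, 6): truth gives 9; bid 11 gives 12 > 9. Violating.
Others bid (6, 21): truth gives 5; no alternative beats it.
Others bid (11, 21): truth gives 4; no alternative beats it.
(Checking all 16 profiles: 9 have a profitable deviation, 7 do not.)

9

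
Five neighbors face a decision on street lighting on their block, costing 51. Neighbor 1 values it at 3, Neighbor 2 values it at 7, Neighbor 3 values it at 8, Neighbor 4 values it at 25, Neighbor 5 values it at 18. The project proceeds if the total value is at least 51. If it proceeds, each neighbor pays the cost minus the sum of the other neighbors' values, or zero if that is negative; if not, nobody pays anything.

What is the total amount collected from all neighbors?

Total value 61 ≥ cost 51, so it is built.
Neighbor 1: others sum to 58; max(0, 51 - 58) = 0.
Neighbor 2: others sum to 54; max(0, 51 - 54) = 0.
Neighbor 3: others sum to 53; max(0, 51 - 53) = 0.
Neighbor 4: others sum to 36; max(0, 51 - 36) = 15.
Neighbor 5: others sum to 43; max(0, 51 - 43) = 8.
Total collected = 0 + 0 + 0 + 15 + 8 = 23.

23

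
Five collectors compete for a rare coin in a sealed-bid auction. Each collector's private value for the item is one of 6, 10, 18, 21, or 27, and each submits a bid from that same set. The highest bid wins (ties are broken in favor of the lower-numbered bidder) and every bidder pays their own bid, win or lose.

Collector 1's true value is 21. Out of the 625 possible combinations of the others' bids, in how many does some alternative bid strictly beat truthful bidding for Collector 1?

Others bid (6, 6, 6, 6): truth gives 0; bid 6 gives 15 > 0. Violating.
Others bid (6, 6, 6, 10): truth gives 0; bid 10 gives 11 > 0. Violating.
Others bid (6, 6, 6, 18): truth gives 0; bid 18 gives 3 > 0. Violating.
Others bid (6, 6, 6, 27): truth gives -21; bid 6 gives -6 > -21. Violating.
Others bid (6, 6, 6, 21): truth gives 0; no alternative beats it.
Others bid (6, 6, 10, 21): truth gives 0; no alternative beats it.
(Checking all 625 profiles: 450 have a profitable deviation, 175 do not.)

450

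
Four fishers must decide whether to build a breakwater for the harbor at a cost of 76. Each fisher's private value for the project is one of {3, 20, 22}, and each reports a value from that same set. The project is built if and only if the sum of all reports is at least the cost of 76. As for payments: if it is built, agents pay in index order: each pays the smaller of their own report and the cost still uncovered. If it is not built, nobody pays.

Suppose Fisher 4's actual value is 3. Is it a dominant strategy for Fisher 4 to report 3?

Yes

Check each profile of the others' reports and compare truth against every alternative report.
Others report (20, 20, 20): truth gives 0, best alternative gives -13.
Others report (20, 20, 22): truth gives 0, best alternative gives -11.
Others report (20, 22, 20): truth gives 0, best alternative gives -11.
Others report (22, 20, 20): truth gives 0, best alternative gives -11.
Others report (20, 22, 22): truth gives 0, best alternative gives -9.
Others report (22, 20, 22): truth gives 0, best alternative gives -9.
(Remaining 21 profiles checked similarly; truth is weakly best in each.)
In every case the truthful report is at least as good as any alternative, so it is a dominant strategy.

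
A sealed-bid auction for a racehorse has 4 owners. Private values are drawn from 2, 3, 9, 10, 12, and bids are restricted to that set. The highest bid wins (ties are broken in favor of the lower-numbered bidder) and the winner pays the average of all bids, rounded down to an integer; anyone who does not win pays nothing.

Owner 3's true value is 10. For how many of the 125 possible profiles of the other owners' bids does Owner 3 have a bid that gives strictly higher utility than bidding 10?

38

Others bid (2, 2, 2): truth gives 6; bid 3 gives 8 > 6. Violating.
Others bid (2, 2, 3): truth gives 6; bid 3 gives 8 > 6. Violating.
Others bid (2, 2, 12): truth gives 0; bid 12 gives 3 > 0. Violating.
Others bid (2, 3, 9): truth gives 4; bid 9 gives 5 > 4. Violating.
Others bid (2, 2, 9): truth gives 5; no alternative beats it.
Others bid (2, 2, 10): truth gives 4; no alternative beats it.
(Checking all 125 profiles: 38 have a profitable deviation, 87 do not.)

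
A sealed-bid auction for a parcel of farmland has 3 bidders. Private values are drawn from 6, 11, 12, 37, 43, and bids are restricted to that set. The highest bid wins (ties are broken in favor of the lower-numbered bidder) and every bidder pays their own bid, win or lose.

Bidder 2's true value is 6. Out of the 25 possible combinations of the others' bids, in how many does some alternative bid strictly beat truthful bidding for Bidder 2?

2

Others bid (6, 6): truth gives -6; bid 11 gives -5 > -6. Violating.
Others bid (6, 11): truth gives -6; bid 11 gives -5 > -6. Violating.
Others bid (6, 12): truth gives -6; no alternative beats it.
Others bid (6, 37): truth gives -6; no alternative beats it.
(Checking all 25 profiles: 2 have a profitable deviation, 23 do not.)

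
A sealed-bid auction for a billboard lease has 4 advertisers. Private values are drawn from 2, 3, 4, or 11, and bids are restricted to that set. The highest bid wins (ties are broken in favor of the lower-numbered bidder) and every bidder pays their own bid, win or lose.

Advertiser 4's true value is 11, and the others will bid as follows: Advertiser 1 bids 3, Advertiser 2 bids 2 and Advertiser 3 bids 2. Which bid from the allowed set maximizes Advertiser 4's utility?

Bid 2: loses but pays 2, utility -2.
Bid 3: loses but pays 3, utility -3.
Bid 4: wins, pays 4, utility 11 - 4 = 7.
Bid 11: wins, pays 11, utility 11 - 11 = 0.
The best choice is 4 with utility 7.

4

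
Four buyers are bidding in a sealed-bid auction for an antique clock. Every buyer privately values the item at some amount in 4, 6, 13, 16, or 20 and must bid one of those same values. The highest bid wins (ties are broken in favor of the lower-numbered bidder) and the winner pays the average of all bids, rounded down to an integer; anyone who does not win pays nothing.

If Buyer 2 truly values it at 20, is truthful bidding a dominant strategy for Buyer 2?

No

Consider the case where Buyer 1 bids 4, Buyer 3 bids 4 and Buyer 4 bids 4.
Truthful bid 20: wins, pays 8, utility 20 - 8 = 12.
Bid 6 instead: wins, pays 4, utility 20 - 4 = 16.
Since 16 > 12, bidding 6 is strictly better here, so truthful bidding is not dominant.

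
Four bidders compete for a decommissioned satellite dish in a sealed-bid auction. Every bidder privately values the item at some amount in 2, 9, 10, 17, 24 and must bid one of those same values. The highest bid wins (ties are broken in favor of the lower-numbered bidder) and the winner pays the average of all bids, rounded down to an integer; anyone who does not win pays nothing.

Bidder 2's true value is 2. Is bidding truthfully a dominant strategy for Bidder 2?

Yes

Check each profile of the others' bids and compare truth against every alternative bid.
Others bid (2, 9, 9): truth gives 0, best alternative gives -5.
Others bid (2, 2, 9): truth gives 0, best alternative gives -3.
Others bid (2, 9, 2): truth gives 0, best alternative gives -3.
Others bid (2, 2, 2): truth gives 0, best alternative gives -1.
Others bid (2, 2, 10): truth gives 0, best alternative gives 0.
Others bid (2, 2, 17): truth gives 0, best alternative gives 0.
(Remaining 119 profiles checked similarly; truth is weakly best in each.)
In every case the truthful bid is at least as good as any alternative, so it is a dominant strategy.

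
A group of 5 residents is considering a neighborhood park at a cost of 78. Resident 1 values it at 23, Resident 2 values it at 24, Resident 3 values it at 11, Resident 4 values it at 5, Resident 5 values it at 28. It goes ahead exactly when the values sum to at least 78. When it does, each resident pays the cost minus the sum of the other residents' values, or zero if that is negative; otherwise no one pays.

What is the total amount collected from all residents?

Total value 91 ≥ cost 78, so it is built.
Resident 1: others sum to 68; max(0, 78 - 68) = 10.
Resident 2: others sum to 67; max(0, 78 - 67) = 11.
Resident 3: others sum to 80; max(0, 78 - 80) = 0.
Resident 4: others sum to 86; max(0, 78 - 86) = 0.
Resident 5: others sum to 63; max(0, 78 - 63) = 15.
Total collected = 10 + 11 + 0 + 0 + 15 = 36.

36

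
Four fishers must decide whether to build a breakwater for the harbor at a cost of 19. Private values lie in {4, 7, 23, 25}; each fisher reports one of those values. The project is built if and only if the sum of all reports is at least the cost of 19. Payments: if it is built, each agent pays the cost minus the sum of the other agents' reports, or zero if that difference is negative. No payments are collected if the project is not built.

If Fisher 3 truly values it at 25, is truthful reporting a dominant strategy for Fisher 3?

Check each profile of the others' reports and compare truth against every alternative report.
Others report (4, 4, 23): truth gives 25, best alternative gives 25.
Others report (4, 4, 25): truth gives 25, best alternative gives 25.
Others report (4, 7, 23): truth gives 25, best alternative gives 25.
Others report (4, 7, 25): truth gives 25, best alternative gives 25.
Others report (4, 23, 4): truth gives 25, best alternative gives 25.
Others report (4, 23, 7): truth gives 25, best alternative gives 25.
(Remaining 58 profiles checked similarly; truth is weakly best in each.)
In every case the truthful report is at least as good as any alternative, so it is a dominant strategy.

Yes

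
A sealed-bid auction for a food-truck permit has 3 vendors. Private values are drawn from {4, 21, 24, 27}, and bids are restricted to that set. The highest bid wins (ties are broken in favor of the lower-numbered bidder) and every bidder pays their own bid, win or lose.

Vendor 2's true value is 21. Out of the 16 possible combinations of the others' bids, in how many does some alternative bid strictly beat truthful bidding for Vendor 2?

14

Others bid (4, 24): truth gives -21; bid 24 gives -3 > -21. Violating.
Others bid (4, 27): truth gives -21; bid 4 gives -4 > -21. Violating.
Others bid (21, 4): truth gives -21; bid 24 gives -3 > -21. Violating.
Others bid (21, 21): truth gives -21; bid 24 gives -3 > -21. Violating.
Others bid (4, 4): truth gives 0; no alternative beats it.
Others bid (4, 21): truth gives 0; no alternative beats it.
(Checking all 16 profiles: 14 have a profitable deviation, 2 do not.)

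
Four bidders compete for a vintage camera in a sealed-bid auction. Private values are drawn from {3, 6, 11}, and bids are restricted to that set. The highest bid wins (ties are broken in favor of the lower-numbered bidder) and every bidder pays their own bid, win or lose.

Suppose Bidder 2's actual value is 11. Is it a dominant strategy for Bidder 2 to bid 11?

Consider the case where Bidder 1 bids 3, Bidder 3 bids 3 and Bidder 4 bids 3.
Truthful bid 11: wins, pays 11, utility 11 - 11 = 0.
Bid 6 instead: wins, pays 6, utility 11 - 6 = 5.
Since 5 > 0, bidding 6 is strictly better here, so truthful bidding is not dominant.

No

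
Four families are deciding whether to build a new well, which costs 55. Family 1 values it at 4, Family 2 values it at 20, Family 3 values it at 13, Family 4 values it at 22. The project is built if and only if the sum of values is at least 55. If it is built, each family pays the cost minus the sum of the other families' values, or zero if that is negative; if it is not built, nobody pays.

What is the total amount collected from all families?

Total value 59 ≥ cost 55, so it is built.
Family 1: others sum to 55; max(0, 55 - 55) = 0.
Family 2: others sum to 39; max(0, 55 - 39) = 16.
Family 3: others sum to 46; max(0, 55 - 46) = 9.
Family 4: others sum to 37; max(0, 55 - 37) = 18.
Total collected = 0 + 16 + 9 + 18 = 43.

43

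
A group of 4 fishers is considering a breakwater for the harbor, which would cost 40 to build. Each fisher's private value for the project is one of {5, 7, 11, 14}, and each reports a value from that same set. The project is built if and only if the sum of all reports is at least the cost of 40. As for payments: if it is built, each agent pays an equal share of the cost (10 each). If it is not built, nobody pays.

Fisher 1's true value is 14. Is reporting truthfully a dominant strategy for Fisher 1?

Check each profile of the others' reports and compare truth against every alternative report.
Others report (5, 7, 14): truth gives 4, best alternative gives 0.
Others report (5, 11, 11): truth gives 4, best alternative gives 0.
Others report (5, 14, 7): truth gives 4, best alternative gives 0.
Others report (7, 5, 14): truth gives 4, best alternative gives 0.
Others report (7, 7, 14): truth gives 4, best alternative gives 0.
Others report (7, 14, 5): truth gives 4, best alternative gives 0.
(Remaining 58 profiles checked similarly; truth is weakly best in each.)
In every case the truthful report is at least as good as any alternative, so it is a dominant strategy.

Yes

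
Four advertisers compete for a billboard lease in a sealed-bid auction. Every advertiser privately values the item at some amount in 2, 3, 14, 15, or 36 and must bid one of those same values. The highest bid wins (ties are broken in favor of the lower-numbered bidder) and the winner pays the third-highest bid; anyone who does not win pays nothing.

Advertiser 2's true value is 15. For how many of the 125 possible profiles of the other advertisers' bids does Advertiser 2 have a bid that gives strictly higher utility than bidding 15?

Others bid (2, 2, 36): truth gives 0; bid 36 gives 13 > 0. Violating.
Others bid (2, 3, 36): truth gives 0; bid 36 gives 12 > 0. Violating.
Others bid (2, 14, 36): truth gives 0; bid 36 gives 1 > 0. Violating.
Others bid (2, 36, 2): truth gives 0; bid 36 gives 13 > 0. Violating.
Others bid (2, 2, 2): truth gives 13; no alternative beats it.
Others bid (2, 2, 3): truth gives 13; no alternative beats it.
(Checking all 125 profiles: 27 have a profitable deviation, 98 do not.)

27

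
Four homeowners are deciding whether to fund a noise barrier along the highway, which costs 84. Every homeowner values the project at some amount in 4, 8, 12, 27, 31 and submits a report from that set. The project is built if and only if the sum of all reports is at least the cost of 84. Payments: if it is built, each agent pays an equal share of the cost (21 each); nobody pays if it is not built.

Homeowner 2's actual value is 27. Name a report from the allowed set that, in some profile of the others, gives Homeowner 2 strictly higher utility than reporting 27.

Suppose Homeowner 1 reports 12, Homeowner 3 reports 12 and Homeowner 4 reports 31.
Report 27: project not built, utility 0.
Report 31: project built, pays 21, utility 27 - 21 = 6.
So reporting 31 beats truth here (6 > 0).

31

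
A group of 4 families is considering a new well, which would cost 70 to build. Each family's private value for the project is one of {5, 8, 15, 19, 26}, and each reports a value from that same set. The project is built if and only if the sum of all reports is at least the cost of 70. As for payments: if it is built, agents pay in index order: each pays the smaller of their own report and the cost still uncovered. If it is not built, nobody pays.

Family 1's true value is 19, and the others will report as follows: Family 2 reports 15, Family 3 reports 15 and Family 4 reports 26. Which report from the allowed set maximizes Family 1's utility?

15

Report 5: project not built, utility 0.
Report 8: project not built, utility 0.
Report 15: project built, pays 15, utility 19 - 15 = 4.
Report 19: project built, pays 19, utility 19 - 19 = 0.
Report 26: project built, pays 26, utility 19 - 26 = -7.
The best choice is 15 with utility 4.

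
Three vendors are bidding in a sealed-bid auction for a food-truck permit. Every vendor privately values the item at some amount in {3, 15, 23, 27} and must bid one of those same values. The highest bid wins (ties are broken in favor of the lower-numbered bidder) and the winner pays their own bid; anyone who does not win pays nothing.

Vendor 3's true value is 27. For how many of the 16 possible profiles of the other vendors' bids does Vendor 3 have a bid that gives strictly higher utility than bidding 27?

4

Others bid (3, 3): truth gives 0; bid 15 gives 12 > 0. Violating.
Others bid (3, 15): truth gives 0; bid 23 gives 4 > 0. Violating.
Others bid (15, 3): truth gives 0; bid 23 gives 4 > 0. Violating.
Others bid (15, 15): truth gives 0; bid 23 gives 4 > 0. Violating.
Others bid (3, 23): truth gives 0; no alternative beats it.
Others bid (3, 27): truth gives 0; no alternative beats it.
(Checking all 16 profiles: 4 have a profitable deviation, 12 do not.)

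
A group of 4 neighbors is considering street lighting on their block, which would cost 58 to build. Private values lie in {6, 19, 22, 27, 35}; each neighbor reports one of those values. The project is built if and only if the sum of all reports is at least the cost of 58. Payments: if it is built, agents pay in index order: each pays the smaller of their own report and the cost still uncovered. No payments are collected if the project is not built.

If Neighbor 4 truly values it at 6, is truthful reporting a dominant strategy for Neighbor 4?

Yes

Check each profile of the others' reports and compare truth against every alternative report.
Others report (6, 6, 27): truth gives 0, best alternative gives -13.
Others report (6, 27, 6): truth gives 0, best alternative gives -13.
Others report (27, 6, 6): truth gives 0, best alternative gives -13.
Others report (6, 19, 19): truth gives 0, best alternative gives -8.
Others report (19, 6, 19): truth gives 0, best alternative gives -8.
Others report (19, 19, 6): truth gives 0, best alternative gives -8.
(Remaining 119 profiles checked similarly; truth is weakly best in each.)
In every case the truthful report is at least as good as any alternative, so it is a dominant strategy.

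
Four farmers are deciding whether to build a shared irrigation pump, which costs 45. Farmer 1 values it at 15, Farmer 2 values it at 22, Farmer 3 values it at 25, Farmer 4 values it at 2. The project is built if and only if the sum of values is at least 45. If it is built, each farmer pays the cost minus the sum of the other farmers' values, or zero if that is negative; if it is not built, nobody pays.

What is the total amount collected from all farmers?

Total value 64 ≥ cost 45, so it is built.
Farmer 1: others sum to 49; max(0, 45 - 49) = 0.
Farmer 2: others sum to 42; max(0, 45 - 42) = 3.
Farmer 3: others sum to 39; max(0, 45 - 39) = 6.
Farmer 4: others sum to 62; max(0, 45 - 62) = 0.
Total collected = 0 + 3 + 6 + 0 = 9.

9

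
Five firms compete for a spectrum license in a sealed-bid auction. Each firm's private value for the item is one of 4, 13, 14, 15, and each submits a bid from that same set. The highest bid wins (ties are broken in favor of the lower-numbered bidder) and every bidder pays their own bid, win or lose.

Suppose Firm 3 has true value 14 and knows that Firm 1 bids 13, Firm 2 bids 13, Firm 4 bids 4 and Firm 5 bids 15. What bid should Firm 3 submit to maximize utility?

15

Bid 4: loses but pays 4, utility -4.
Bid 13: loses but pays 13, utility -13.
Bid 14: loses but pays 14, utility -14.
Bid 15: wins, pays 15, utility 14 - 15 = -1.
The best choice is 15 with utility -1.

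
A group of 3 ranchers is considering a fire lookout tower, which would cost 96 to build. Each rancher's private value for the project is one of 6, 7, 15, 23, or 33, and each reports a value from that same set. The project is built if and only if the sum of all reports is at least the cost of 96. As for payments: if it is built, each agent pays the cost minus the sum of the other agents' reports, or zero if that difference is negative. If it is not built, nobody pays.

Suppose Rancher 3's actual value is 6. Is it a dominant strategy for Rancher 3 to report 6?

Yes

Check each profile of the others' reports and compare truth against every alternative report.
Others report (6, 6): truth gives 0, best alternative gives 0.
Others report (6, 7): truth gives 0, best alternative gives 0.
Others report (6, 15): truth gives 0, best alternative gives 0.
Others report (6, 23): truth gives 0, best alternative gives 0.
Others report (6, 33): truth gives 0, best alternative gives 0.
Others report (7, 6): truth gives 0, best alternative gives 0.
(Remaining 19 profiles checked similarly; truth is weakly best in each.)
In every case the truthful report is at least as good as any alternative, so it is a dominant strategy.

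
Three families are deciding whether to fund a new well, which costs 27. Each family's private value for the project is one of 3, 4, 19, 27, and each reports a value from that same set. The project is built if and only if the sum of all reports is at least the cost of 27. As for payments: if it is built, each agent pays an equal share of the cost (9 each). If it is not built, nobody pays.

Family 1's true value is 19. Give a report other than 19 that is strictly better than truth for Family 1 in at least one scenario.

Suppose Family 2 reports 3 and Family 3 reports 3.
Report 19: project not built, utility 0.
Report 27: project built, pays 9, utility 19 - 9 = 10.
So reporting 27 beats truth here (10 > 0).

27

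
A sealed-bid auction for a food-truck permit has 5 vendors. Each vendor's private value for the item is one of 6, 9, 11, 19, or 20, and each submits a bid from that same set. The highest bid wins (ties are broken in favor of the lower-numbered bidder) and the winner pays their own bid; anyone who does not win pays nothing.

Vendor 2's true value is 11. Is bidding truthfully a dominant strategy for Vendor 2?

No

Consider the case where Vendor 1 bids 6, Vendor 3 bids 6, Vendor 4 bids 6 and Vendor 5 bids 6.
Truthful bid 11: wins, pays 11, utility 11 - 11 = 0.
Bid 9 instead: wins, pays 9, utility 11 - 9 = 2.
Since 2 > 0, bidding 9 is strictly better here, so truthful bidding is not dominant.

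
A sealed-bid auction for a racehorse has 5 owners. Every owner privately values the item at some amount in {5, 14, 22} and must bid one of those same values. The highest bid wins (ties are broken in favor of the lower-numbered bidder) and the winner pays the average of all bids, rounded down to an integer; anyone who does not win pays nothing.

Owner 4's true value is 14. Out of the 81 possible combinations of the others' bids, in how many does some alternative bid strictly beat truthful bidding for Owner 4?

Others bid (5, 5, 5, 22): truth gives 0; bid 22 gives 3 > 0. Violating.
Others bid (5, 5, 14, 5): truth gives 0; bid 22 gives 4 > 0. Violating.
Others bid (5, 5, 14, 14): truth gives 0; bid 22 gives 2 > 0. Violating.
Others bid (5, 5, 14, 22): truth gives 0; bid 22 gives 1 > 0. Violating.
Others bid (5, 5, 5, 5): truth gives 8; no alternative beats it.
Others bid (5, 5, 5, 14): truth gives 6; no alternative beats it.
(Checking all 81 profiles: 17 have a profitable deviation, 64 do not.)

17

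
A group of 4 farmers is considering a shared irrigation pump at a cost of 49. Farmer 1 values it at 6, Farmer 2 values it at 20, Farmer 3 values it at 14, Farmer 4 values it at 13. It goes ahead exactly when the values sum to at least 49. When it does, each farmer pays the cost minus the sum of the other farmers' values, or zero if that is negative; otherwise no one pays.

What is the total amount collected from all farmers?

37

Total value 53 ≥ cost 49, so it is built.
Farmer 1: others sum to 47; max(0, 49 - 47) = 2.
Farmer 2: others sum to 33; max(0, 49 - 33) = 16.
Farmer 3: others sum to 39; max(0, 49 - 39) = 10.
Farmer 4: others sum to 40; max(0, 49 - 40) = 9.
Total collected = 2 + 16 + 10 + 9 = 37.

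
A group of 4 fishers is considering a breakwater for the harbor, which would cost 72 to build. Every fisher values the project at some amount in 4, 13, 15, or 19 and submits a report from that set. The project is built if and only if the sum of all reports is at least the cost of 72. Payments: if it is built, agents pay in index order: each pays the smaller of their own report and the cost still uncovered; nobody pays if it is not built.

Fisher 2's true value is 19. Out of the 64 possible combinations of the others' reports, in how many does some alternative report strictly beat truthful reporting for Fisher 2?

1

Others report (19, 19, 19): truth gives 0; report 15 gives 4 > 0. Violating.
Others report (4, 4, 4): truth gives 0; no alternative beats it.
Others report (4, 4, 13): truth gives 0; no alternative beats it.
(Checking all 64 profiles: 1 has a profitable deviation, 63 do not.)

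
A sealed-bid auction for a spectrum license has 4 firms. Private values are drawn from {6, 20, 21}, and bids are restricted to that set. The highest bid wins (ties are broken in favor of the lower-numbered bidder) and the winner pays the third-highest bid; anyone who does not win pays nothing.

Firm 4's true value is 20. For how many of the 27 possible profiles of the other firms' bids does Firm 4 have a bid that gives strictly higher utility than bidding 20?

Others bid (6, 6, 20): truth gives 0; bid 21 gives 14 > 0. Violating.
Others bid (6, 20, 6): truth gives 0; bid 21 gives 14 > 0. Violating.
Others bid (20, 6, 6): truth gives 0; bid 21 gives 14 > 0. Violating.
Others bid (6, 6, 6): truth gives 14; no alternative beats it.
Others bid (6, 6, 21): truth gives 0; no alternative beats it.
(Checking all 27 profiles: 3 have a profitable deviation, 24 do not.)

3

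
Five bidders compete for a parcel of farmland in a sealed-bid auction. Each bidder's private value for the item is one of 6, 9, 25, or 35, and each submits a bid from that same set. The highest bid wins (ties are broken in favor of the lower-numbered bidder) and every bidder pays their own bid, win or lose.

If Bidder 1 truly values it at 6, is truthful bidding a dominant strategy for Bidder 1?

Consider the case where Bidder 2 bids 6, Bidder 3 bids 6, Bidder 4 bids 6 and Bidder 5 bids 9.
Truthful bid 6: loses but pays 6, utility -6.
Bid 9 instead: wins, pays 9, utility 6 - 9 = -3.
Since -3 > -6, bidding 9 is strictly better here, so truthful bidding is not dominant.

No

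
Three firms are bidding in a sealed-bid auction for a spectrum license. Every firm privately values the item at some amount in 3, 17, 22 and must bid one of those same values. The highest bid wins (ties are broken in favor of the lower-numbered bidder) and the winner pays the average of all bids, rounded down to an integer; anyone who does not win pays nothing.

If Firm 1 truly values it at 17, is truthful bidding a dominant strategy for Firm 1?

Consider the case where Firm 2 bids 3 and Firm 3 bids 3.
Truthful bid 17: wins, pays 7, utility 17 - 7 = 10.
Bid 3 instead: wins, pays 3, utility 17 - 3 = 14.
Since 14 > 10, bidding 3 is strictly better here, so truthful bidding is not dominant.

No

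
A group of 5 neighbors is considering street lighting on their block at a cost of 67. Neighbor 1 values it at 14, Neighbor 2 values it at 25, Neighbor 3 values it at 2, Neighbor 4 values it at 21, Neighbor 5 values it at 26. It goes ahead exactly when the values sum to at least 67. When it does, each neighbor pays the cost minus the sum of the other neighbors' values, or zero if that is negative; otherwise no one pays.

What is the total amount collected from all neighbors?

Total value 88 ≥ cost 67, so it is built.
Neighbor 1: others sum to 74; max(0, 67 - 74) = 0.
Neighbor 2: others sum to 63; max(0, 67 - 63) = 4.
Neighbor 3: others sum to 86; max(0, 67 - 86) = 0.
Neighbor 4: others sum to 67; max(0, 67 - 67) = 0.
Neighbor 5: others sum to 62; max(0, 67 - 62) = 5.
Total collected = 0 + 4 + 0 + 0 + 5 = 9.

9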